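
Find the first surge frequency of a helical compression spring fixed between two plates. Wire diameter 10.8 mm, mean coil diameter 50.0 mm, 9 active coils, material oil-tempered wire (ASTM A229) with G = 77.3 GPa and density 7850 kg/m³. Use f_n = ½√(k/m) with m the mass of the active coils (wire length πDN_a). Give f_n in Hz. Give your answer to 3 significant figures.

k = Gd⁴/(8D³N_a) = (77.3×10³)(10.8⁴)/(8·50.0³·9) = 116.85 N/mm = 1.1685e+05 N/m
Wire length L = πDN_a = π·50.0·9 = 1413.7 mm
m = ρ·(πd²/4)·L = 7850 × 91.609×10⁻⁶ m² × 1.4137 m = 1.0166 kg
f_n = ½√(k/m) = 0.5·√(1.1685e+05/1.0166) = 0.5·√(1.1494e+05) = 169.51 Hz

170 Hz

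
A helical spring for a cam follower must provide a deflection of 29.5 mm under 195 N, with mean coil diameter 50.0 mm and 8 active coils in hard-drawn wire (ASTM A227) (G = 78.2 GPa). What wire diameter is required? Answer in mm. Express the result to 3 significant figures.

Required rate k = F/δ = 195/29.5 = 6.6102 N/mm
d = (8D³N_a·k / G)^(1/4) = (8·50.0³·8·6.6102 / (78.2×10³))^0.25
  = (676.23)^0.25 = 5.0995 mm

5.10 mm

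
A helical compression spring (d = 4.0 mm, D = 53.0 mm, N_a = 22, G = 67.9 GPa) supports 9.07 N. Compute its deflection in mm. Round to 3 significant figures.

k = Gd⁴/(8D³N_a) = (67.9×10³)(4.0⁴)/(8·53.0³·22) = 0.66339 N/mm
δ = F/k = 9.07 / 0.66339 = 13.672 mm

13.7 mm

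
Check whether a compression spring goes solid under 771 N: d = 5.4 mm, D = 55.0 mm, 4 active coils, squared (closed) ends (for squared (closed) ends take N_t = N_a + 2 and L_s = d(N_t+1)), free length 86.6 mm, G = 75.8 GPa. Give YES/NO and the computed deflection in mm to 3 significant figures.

YES, δ = 63.7 mm

k = Gd⁴/(8D³N_a) = (75.8×10³)(5.4⁴)/(8·55.0³·4) = 12.106 N/mm
N_t = 6; L_s = 5.4·7 = 37.8 mm; δ_solid = L₀ − L_s = 86.6 − 37.8 = 48.8 mm
δ = F/k = 771/12.106 = 63.687 mm
δ ≥ δ_solid → spring goes solid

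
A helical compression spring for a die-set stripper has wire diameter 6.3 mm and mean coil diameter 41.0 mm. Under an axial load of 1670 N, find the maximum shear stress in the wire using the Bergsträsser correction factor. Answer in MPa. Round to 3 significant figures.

849 MPa

Spring index C = D/d = 41.0/6.3 = 6.5079
K_B = (4C+2)/(4C−3) = 28.032/23.032 = 1.2171
τ₀ = 8FD/(πd³) = 8·1670·41.0/(π·6.3³) = 547760/785.55 = 697.3 MPa
τ_max = K·τ₀ = 1.2171 × 697.3 = 848.68 MPa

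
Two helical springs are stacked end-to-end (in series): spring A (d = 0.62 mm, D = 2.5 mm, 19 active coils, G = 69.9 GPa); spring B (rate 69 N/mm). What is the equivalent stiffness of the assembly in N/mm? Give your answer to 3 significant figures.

4.09 N/mm

k_A = Gd⁴/(8D³N_a) = (69.9×10³)(0.62⁴)/(8·2.5³·19) = 4.3489 N/mm
Series: 1/k_eq = 1/4.3489 + 1/69 = 0.24444; k_eq = 4.0911 N/mm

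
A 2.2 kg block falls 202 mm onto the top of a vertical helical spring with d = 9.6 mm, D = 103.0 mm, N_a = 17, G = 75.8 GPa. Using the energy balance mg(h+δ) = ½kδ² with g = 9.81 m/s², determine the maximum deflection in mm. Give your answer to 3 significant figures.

k = Gd⁴/(8D³N_a) = (75.8×10³)(9.6⁴)/(8·103.0³·17) = 4.3322 N/mm
W = mg = 2.2 × 9.81 = 21.582 N
½kδ² − Wδ − Wh = 0 → δ = (W + √(W² + 2kWh))/k
δ = (21.582 + √(465.78 + 37772.6))/4.3322 = (21.582 + 195.55)/4.3322 = 50.12 mm

50.1 mm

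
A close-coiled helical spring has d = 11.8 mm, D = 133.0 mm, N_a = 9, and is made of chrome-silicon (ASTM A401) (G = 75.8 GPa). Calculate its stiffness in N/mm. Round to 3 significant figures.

k = Gd⁴/(8D³N_a) = (75.8×10³ × 11.8⁴) / (8 × 133.0³ × 9)
  = 1.46959e+09 / 1.6939e+08 = 8.6758 N/mm

8.68 N/mm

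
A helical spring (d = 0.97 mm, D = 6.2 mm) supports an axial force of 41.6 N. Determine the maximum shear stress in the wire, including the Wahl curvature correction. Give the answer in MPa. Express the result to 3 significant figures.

889 MPa

Spring index C = D/d = 6.2/0.97 = 6.3918
K_W = (4C−1)/(4C−4) + 0.615/C = 24.567/21.567 + 0.0962 = 1.2353
τ₀ = 8FD/(πd³) = 8·41.6·6.2/(π·0.97³) = 2063.36/2.8672 = 719.63 MPa
τ_max = K·τ₀ = 1.2353 × 719.63 = 888.97 MPa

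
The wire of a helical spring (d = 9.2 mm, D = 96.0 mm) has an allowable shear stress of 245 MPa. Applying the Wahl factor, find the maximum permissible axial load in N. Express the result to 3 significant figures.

C = D/d = 96.0/9.2 = 10.4348
K_W = (4C−1)/(4C−4) + 0.615/C = 40.739/37.739 + 0.0589 = 1.1384
τ_max = K·8FD/(πd³) → F_max = τ_allow·πd³/(8DK)
F_max = 245·π·9.2³/(8·96.0·1.1384) = 5.9935e+05/874.31 = 685.51 N

686 N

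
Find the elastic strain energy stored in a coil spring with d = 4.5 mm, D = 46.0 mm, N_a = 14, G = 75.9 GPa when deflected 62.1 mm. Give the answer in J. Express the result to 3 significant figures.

k = Gd⁴/(8D³N_a) = (75.9×10³)(4.5⁴)/(8·46.0³·14) = 2.855 N/mm
U = ½kδ² = 0.5 × 2.855 × 62.1² = 5505 N·mm = 5.505 J

5.50 J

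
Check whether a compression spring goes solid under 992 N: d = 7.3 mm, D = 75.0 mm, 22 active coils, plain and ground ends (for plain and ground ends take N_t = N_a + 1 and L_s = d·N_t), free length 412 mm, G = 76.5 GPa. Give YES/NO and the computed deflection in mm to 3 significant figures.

YES, δ = 339 mm

k = Gd⁴/(8D³N_a) = (76.5×10³)(7.3⁴)/(8·75.0³·22) = 2.9259 N/mm
N_t = 23; L_s = 7.3·23 = 167.9 mm; δ_solid = L₀ − L_s = 412 − 167.9 = 244.1 mm
δ = F/k = 992/2.9259 = 339.04 mm
δ ≥ δ_solid → spring goes solid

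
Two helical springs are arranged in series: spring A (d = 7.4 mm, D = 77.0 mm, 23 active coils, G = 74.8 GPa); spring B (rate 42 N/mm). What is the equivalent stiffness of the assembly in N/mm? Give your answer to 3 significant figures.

k_A = Gd⁴/(8D³N_a) = (74.8×10³)(7.4⁴)/(8·77.0³·23) = 2.6702 N/mm
Series: 1/k_eq = 1/2.6702 + 1/42 = 0.39832; k_eq = 2.5106 N/mm

2.51 N/mm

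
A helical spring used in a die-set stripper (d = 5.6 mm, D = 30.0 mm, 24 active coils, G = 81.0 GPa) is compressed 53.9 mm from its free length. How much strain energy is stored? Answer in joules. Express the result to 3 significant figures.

k = Gd⁴/(8D³N_a) = (81.0×10³)(5.6⁴)/(8·30.0³·24) = 15.366 N/mm
U = ½kδ² = 0.5 × 15.366 × 53.9² = 22321 N·mm = 22.321 J

22.3 J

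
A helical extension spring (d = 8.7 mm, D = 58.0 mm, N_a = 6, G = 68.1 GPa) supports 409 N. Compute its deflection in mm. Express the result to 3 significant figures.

9.82 mm

k = Gd⁴/(8D³N_a) = (68.1×10³)(8.7⁴)/(8·58.0³·6) = 41.658 N/mm
δ = F/k = 409 / 41.658 = 9.818 mm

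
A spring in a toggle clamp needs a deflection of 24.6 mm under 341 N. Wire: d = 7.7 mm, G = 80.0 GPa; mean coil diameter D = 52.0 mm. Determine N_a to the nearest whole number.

18

Required rate k = F/δ = 341/24.6 = 13.862 N/mm
N_a = Gd⁴/(8D³k) = (80.0×10³ × 7.7⁴)/(8 × 52.0³ × 13.862)
    = 2.81224e+08 / 1.55926e+07 = 18.04 → 18 coils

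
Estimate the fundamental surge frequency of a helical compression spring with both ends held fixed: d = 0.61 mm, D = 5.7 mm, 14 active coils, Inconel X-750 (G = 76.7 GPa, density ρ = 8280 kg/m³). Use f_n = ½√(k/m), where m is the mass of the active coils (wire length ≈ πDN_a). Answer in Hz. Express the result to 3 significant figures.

k = Gd⁴/(8D³N_a) = (76.7×10³)(0.61⁴)/(8·5.7³·14) = 0.512 N/mm = 512 N/m
Wire length L = πDN_a = π·5.7·14 = 250.7 mm
m = ρ·(πd²/4)·L = 8280 × 0.29225×10⁻⁶ m² × 0.2507 m = 0.00060664 kg
f_n = ½√(k/m) = 0.5·√(512/0.00060664) = 0.5·√(8.4399e+05) = 459.35 Hz

459 Hz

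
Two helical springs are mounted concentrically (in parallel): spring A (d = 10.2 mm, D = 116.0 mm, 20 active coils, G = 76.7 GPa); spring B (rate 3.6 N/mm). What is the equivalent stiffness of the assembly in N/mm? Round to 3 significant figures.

k_A = Gd⁴/(8D³N_a) = (76.7×10³)(10.2⁴)/(8·116.0³·20) = 3.3243 N/mm
Parallel: k_eq = 3.3243 + 3.6 = 6.9243 N/mm

6.92 N/mm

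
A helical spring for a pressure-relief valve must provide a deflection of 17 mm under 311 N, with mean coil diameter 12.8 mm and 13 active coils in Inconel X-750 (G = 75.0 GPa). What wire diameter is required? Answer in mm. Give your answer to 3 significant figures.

Required rate k = F/δ = 311/17 = 18.294 N/mm
d = (8D³N_a·k / G)^(1/4) = (8·12.8³·13·18.294 / (75.0×10³))^0.25
  = (53.2)^0.25 = 2.7007 mm

2.70 mm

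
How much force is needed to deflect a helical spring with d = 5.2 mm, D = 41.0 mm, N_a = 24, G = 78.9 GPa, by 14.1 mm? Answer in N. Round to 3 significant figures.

k = Gd⁴/(8D³N_a) = (78.9×10³)(5.2⁴)/(8·41.0³·24) = 4.3595 N/mm
F = k·δ = 4.3595 × 14.1 = 61.469 N

61.5 N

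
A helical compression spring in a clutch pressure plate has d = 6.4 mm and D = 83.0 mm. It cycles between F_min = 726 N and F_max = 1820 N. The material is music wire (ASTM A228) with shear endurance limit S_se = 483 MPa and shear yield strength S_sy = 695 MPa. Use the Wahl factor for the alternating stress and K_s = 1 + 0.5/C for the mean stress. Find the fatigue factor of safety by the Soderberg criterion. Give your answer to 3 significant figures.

C = D/d = 83.0/6.4 = 12.9688; K_W = (4C−1)/(4C−4)+0.615/C = 1.1101; K_s = 1+0.5/C = 1.0386
F_a = (F_max−F_min)/2 = 547 N; F_m = (F_max+F_min)/2 = 1273 N
τ_a = K_W·8F_aD/(πd³) = 1.1101 × 441.03 = 489.58 MPa
τ_m = K_s·8F_mD/(πd³) = 1.0386 × 1026.4 = 1065.9 MPa
Soderberg: 1/n_f = τ_a/S_se + τ_m/S_sy = 489.58/483 + 1065.9/695 = 1.01362 + 1.53374 = 2.5474
n_f = 1/2.5474 = 0.3926

0.393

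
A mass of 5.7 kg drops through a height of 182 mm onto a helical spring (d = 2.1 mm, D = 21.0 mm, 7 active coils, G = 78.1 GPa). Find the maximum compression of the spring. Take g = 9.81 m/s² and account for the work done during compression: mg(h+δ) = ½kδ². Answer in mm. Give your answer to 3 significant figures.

105 mm

k = Gd⁴/(8D³N_a) = (78.1×10³)(2.1⁴)/(8·21.0³·7) = 2.9288 N/mm
W = mg = 5.7 × 9.81 = 55.917 N
½kδ² − Wδ − Wh = 0 → δ = (W + √(W² + 2kWh))/k
δ = (55.917 + √(3126.7 + 59611.2))/2.9288 = (55.917 + 250.48)/2.9288 = 104.62 mm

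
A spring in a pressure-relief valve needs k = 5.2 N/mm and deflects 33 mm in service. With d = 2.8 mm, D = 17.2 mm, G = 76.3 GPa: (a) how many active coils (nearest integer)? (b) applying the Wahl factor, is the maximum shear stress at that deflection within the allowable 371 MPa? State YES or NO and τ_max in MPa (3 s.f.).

N_a = Gd⁴/(8D³k) = (76.3×10³)(2.8⁴)/(8·17.2³·5.2) = 22.16 → N_a = 22
Actual rate k = Gd⁴/(8D³·22) = 5.2367 N/mm
Working load F = kδ = 5.2367·33 = 172.81 N
C = 17.2/2.8 = 6.1429; K_W = (4C−1)/(4C−4)+0.615/C = 1.2459
τ_max = K_W·8FD/(πd³) = 1.2459·344.8 = 429.6 MPa
τ_max > 371 MPa → exceeds allowable

(a) 22 coils; (b) NO, τ_max = 430 MPa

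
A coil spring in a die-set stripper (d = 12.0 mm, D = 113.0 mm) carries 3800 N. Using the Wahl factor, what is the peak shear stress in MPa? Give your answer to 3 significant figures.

Spring index C = D/d = 113.0/12.0 = 9.4167
K_W = (4C−1)/(4C−4) + 0.615/C = 36.667/33.667 + 0.0653 = 1.1544
τ₀ = 8FD/(πd³) = 8·3800·113.0/(π·12.0³) = 3.4352e+06/5428.7 = 632.79 MPa
τ_max = K·τ₀ = 1.1544 × 632.79 = 730.5 MPa

731 MPa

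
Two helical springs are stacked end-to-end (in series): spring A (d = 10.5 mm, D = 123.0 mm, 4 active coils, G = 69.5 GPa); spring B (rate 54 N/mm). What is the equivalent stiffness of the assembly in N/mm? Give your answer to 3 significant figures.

11.2 N/mm

k_A = Gd⁴/(8D³N_a) = (69.5×10³)(10.5⁴)/(8·123.0³·4) = 14.187 N/mm
Series: 1/k_eq = 1/14.187 + 1/54 = 0.089008; k_eq = 11.235 N/mm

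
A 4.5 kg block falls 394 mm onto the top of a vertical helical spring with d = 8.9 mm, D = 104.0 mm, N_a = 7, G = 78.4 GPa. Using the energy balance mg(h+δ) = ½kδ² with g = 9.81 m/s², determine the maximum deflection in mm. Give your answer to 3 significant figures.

k = Gd⁴/(8D³N_a) = (78.4×10³)(8.9⁴)/(8·104.0³·7) = 7.8089 N/mm
W = mg = 4.5 × 9.81 = 44.145 N
½kδ² − Wδ − Wh = 0 → δ = (W + √(W² + 2kWh))/k
δ = (44.145 + √(1948.8 + 271641))/7.8089 = (44.145 + 523.06)/7.8089 = 72.636 mm

72.6 mm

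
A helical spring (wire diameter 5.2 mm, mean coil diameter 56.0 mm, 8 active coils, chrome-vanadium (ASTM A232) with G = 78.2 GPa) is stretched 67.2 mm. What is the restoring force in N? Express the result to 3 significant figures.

342 N

k = Gd⁴/(8D³N_a) = (78.2×10³)(5.2⁴)/(8·56.0³·8) = 5.0872 N/mm
F = k·δ = 5.0872 × 67.2 = 341.86 N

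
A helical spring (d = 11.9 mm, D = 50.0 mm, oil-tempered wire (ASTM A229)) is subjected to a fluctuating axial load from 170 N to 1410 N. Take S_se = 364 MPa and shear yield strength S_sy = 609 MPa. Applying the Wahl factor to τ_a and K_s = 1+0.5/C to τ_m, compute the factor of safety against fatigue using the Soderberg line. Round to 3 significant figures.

3.48

C = D/d = 50.0/11.9 = 4.2017; K_W = (4C−1)/(4C−4)+0.615/C = 1.3806; K_s = 1+0.5/C = 1.1190
F_a = (F_max−F_min)/2 = 620 N; F_m = (F_max+F_min)/2 = 790 N
τ_a = K_W·8F_aD/(πd³) = 1.3806 × 46.845 = 64.675 MPa
τ_m = K_s·8F_mD/(πd³) = 1.1190 × 59.689 = 66.792 MPa
Soderberg: 1/n_f = τ_a/S_se + τ_m/S_sy = 64.675/364 + 66.792/609 = 0.17768 + 0.10968 = 0.28735
n_f = 1/0.28735 = 3.48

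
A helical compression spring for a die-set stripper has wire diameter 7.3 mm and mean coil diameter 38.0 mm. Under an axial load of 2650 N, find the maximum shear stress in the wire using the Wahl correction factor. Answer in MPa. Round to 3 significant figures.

855 MPa

Spring index C = D/d = 38.0/7.3 = 5.2055
K_W = (4C−1)/(4C−4) + 0.615/C = 19.822/16.822 + 0.1181 = 1.2965
τ₀ = 8FD/(πd³) = 8·2650·38.0/(π·7.3³) = 805600/1222.1 = 659.18 MPa
τ_max = K·τ₀ = 1.2965 × 659.18 = 854.61 MPa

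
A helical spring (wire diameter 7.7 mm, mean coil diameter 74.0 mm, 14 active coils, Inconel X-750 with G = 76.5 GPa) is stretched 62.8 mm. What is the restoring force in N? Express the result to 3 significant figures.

k = Gd⁴/(8D³N_a) = (76.5×10³)(7.7⁴)/(8·74.0³·14) = 5.9253 N/mm
F = k·δ = 5.9253 × 62.8 = 372.11 N

372 N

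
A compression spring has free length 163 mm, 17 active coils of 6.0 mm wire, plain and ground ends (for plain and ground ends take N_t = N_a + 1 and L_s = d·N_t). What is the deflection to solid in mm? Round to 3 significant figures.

N_t = 18; L_s = 6.0·18 = 108 mm
δ_solid = L₀ − L_s = 163 − 108 = 55 mm

55.0 mm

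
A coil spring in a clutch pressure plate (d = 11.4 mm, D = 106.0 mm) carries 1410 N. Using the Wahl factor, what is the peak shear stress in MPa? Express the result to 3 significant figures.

297 MPa

Spring index C = D/d = 106.0/11.4 = 9.2982
K_W = (4C−1)/(4C−4) + 0.615/C = 36.193/33.193 + 0.0661 = 1.1565
τ₀ = 8FD/(πd³) = 8·1410·106.0/(π·11.4³) = 1.19568e+06/4654.4 = 256.89 MPa
τ_max = K·τ₀ = 1.1565 × 256.89 = 297.1 MPa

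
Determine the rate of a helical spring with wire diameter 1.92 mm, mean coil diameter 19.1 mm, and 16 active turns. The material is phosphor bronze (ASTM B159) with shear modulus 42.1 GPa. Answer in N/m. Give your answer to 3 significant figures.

641 N/m

k = Gd⁴/(8D³N_a) = (42.1×10³ × 1.92⁴) / (8 × 19.1³ × 16)
  = 572120 / 891887 = 0.64147 N/mm = 641.47 N/m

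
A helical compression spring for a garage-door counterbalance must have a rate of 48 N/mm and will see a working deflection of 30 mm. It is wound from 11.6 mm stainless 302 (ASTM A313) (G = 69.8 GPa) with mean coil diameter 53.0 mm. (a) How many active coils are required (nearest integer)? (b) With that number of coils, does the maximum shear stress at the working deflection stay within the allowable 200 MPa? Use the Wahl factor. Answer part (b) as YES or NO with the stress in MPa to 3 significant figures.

N_a = Gd⁴/(8D³k) = (69.8×10³)(11.6⁴)/(8·53.0³·48) = 22.11 → N_a = 22
Actual rate k = Gd⁴/(8D³·22) = 48.233 N/mm
Working load F = kδ = 48.233·30 = 1447 N
C = 53.0/11.6 = 4.5690; K_W = (4C−1)/(4C−4)+0.615/C = 1.3447
τ_max = K_W·8FD/(πd³) = 1.3447·125.12 = 168.25 MPa
τ_max ≤ 200 MPa → acceptable

(a) 22 coils; (b) YES, τ_max = 168 MPa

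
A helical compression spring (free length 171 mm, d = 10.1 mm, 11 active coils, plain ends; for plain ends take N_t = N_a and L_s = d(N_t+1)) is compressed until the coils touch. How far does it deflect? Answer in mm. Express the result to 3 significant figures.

N_t = 11; L_s = 10.1·12 = 121.2 mm
δ_solid = L₀ − L_s = 171 − 121.2 = 49.8 mm

49.8 mm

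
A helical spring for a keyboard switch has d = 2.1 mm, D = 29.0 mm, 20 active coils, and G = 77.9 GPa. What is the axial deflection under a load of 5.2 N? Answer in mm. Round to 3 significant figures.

13.4 mm

k = Gd⁴/(8D³N_a) = (77.9×10³)(2.1⁴)/(8·29.0³·20) = 0.38824 N/mm
δ = F/k = 5.2 / 0.38824 = 13.394 mm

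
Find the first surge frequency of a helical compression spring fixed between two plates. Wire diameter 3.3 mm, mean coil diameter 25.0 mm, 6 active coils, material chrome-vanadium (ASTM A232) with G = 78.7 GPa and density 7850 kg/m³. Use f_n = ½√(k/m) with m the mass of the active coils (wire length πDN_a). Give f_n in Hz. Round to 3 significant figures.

k = Gd⁴/(8D³N_a) = (78.7×10³)(3.3⁴)/(8·25.0³·6) = 12.444 N/mm = 12444 N/m
Wire length L = πDN_a = π·25.0·6 = 471.24 mm
m = ρ·(πd²/4)·L = 7850 × 8.553×10⁻⁶ m² × 0.47124 m = 0.031639 kg
f_n = ½√(k/m) = 0.5·√(12444/0.031639) = 0.5·√(3.9332e+05) = 313.57 Hz

314 Hz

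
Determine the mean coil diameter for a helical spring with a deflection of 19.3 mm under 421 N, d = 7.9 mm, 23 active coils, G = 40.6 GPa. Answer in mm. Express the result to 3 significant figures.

34.0 mm

Required rate k = F/δ = 421/19.3 = 21.813 N/mm
D = (Gd⁴/(8N_a·k))^(1/3) = (40.6×10³·7.9⁴/(8·23·21.813))^(1/3)
  = (39399.6)^(1/3) = 34.0275 mm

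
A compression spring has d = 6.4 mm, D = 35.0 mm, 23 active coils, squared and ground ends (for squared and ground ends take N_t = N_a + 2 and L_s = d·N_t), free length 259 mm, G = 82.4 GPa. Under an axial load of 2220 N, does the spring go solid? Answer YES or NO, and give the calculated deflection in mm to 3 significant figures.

YES, δ = 127 mm

k = Gd⁴/(8D³N_a) = (82.4×10³)(6.4⁴)/(8·35.0³·23) = 17.524 N/mm
N_t = 25; L_s = 6.4·25 = 160 mm; δ_solid = L₀ − L_s = 259 − 160 = 99 mm
δ = F/k = 2220/17.524 = 126.69 mm
δ ≥ δ_solid → spring goes solid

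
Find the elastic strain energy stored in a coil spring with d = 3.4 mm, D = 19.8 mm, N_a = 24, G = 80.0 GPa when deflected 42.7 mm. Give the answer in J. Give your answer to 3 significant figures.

k = Gd⁴/(8D³N_a) = (80.0×10³)(3.4⁴)/(8·19.8³·24) = 7.1731 N/mm
U = ½kδ² = 0.5 × 7.1731 × 42.7² = 6539.4 N·mm = 6.5394 J

6.54 J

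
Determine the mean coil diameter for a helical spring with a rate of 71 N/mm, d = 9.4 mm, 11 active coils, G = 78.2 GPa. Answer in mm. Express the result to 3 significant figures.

D = (Gd⁴/(8N_a·k))^(1/3) = (78.2×10³·9.4⁴/(8·11·71))^(1/3)
  = (97718.6)^(1/3) = 46.0602 mm

46.1 mm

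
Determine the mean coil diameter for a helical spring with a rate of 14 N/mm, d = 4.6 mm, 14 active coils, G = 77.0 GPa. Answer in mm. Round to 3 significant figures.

28.0 mm

D = (Gd⁴/(8N_a·k))^(1/3) = (77.0×10³·4.6⁴/(8·14·14))^(1/3)
  = (21987.5)^(1/3) = 28.0151 mm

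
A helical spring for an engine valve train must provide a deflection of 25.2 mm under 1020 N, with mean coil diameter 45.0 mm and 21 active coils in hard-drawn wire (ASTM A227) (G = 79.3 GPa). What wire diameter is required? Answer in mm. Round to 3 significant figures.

Required rate k = F/δ = 1020/25.2 = 40.476 N/mm
d = (8D³N_a·k / G)^(1/4) = (8·45.0³·21·40.476 / (79.3×10³))^0.25
  = (7814)^0.25 = 9.4020 mm

9.40 mm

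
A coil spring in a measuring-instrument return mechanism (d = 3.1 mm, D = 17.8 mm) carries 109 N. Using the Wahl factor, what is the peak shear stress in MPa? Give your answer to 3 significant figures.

210 MPa

Spring index C = D/d = 17.8/3.1 = 5.7419
K_W = (4C−1)/(4C−4) + 0.615/C = 21.968/18.968 + 0.1071 = 1.2653
τ₀ = 8FD/(πd³) = 8·109·17.8/(π·3.1³) = 15521.6/93.591 = 165.84 MPa
τ_max = K·τ₀ = 1.2653 × 165.84 = 209.84 MPa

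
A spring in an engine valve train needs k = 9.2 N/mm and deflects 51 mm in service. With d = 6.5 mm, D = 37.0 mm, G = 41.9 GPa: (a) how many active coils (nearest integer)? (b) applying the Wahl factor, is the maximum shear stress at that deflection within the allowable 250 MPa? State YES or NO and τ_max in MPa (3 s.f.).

(a) 20 coils; (b) YES, τ_max = 205 MPa

N_a = Gd⁴/(8D³k) = (41.9×10³)(6.5⁴)/(8·37.0³·9.2) = 20.06 → N_a = 20
Actual rate k = Gd⁴/(8D³·20) = 9.2287 N/mm
Working load F = kδ = 9.2287·51 = 470.67 N
C = 37.0/6.5 = 5.6923; K_W = (4C−1)/(4C−4)+0.615/C = 1.2679
τ_max = K_W·8FD/(πd³) = 1.2679·161.48 = 204.73 MPa
τ_max ≤ 250 MPa → acceptable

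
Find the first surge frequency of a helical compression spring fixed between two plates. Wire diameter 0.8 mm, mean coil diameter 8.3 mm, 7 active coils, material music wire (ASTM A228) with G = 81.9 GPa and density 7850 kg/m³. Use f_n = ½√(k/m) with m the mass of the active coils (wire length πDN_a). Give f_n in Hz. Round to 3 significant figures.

k = Gd⁴/(8D³N_a) = (81.9×10³)(0.8⁴)/(8·8.3³·7) = 1.0477 N/mm = 1047.7 N/m
Wire length L = πDN_a = π·8.3·7 = 182.53 mm
m = ρ·(πd²/4)·L = 7850 × 0.50265×10⁻⁶ m² × 0.18253 m = 0.00072022 kg
f_n = ½√(k/m) = 0.5·√(1047.7/0.00072022) = 0.5·√(1.4546e+06) = 603.04 Hz

603 Hz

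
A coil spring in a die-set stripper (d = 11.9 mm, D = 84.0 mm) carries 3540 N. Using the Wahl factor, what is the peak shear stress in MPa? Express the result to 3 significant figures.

544 MPa

Spring index C = D/d = 84.0/11.9 = 7.0588
K_W = (4C−1)/(4C−4) + 0.615/C = 27.235/24.235 + 0.0871 = 1.2109
τ₀ = 8FD/(πd³) = 8·3540·84.0/(π·11.9³) = 2.37888e+06/5294.1 = 449.35 MPa
τ_max = K·τ₀ = 1.2109 × 449.35 = 544.12 MPa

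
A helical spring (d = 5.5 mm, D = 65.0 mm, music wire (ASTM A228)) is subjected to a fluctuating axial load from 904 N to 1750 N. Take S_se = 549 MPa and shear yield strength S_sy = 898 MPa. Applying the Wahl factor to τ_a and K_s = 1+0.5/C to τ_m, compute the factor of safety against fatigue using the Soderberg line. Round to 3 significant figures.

C = D/d = 65.0/5.5 = 11.8182; K_W = (4C−1)/(4C−4)+0.615/C = 1.1214; K_s = 1+0.5/C = 1.0423
F_a = (F_max−F_min)/2 = 423 N; F_m = (F_max+F_min)/2 = 1327 N
τ_a = K_W·8F_aD/(πd³) = 1.1214 × 420.83 = 471.9 MPa
τ_m = K_s·8F_mD/(πd³) = 1.0423 × 1320.2 = 1376 MPa
Soderberg: 1/n_f = τ_a/S_se + τ_m/S_sy = 471.9/549 + 1376/898 = 0.85957 + 1.53234 = 2.3919
n_f = 1/2.3919 = 0.4181

0.418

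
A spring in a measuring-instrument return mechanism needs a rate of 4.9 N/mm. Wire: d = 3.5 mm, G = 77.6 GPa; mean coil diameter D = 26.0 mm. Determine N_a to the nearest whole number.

17

N_a = Gd⁴/(8D³k) = (77.6×10³ × 3.5⁴)/(8 × 26.0³ × 4.9)
    = 1.16448e+07 / 688979 = 16.9 → 17 coils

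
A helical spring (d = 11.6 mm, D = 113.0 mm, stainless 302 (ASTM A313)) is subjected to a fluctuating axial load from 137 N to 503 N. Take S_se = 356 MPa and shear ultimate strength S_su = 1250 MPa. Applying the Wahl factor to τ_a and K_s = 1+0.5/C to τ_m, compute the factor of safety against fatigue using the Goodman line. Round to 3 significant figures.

C = D/d = 113.0/11.6 = 9.7414; K_W = (4C−1)/(4C−4)+0.615/C = 1.1489; K_s = 1+0.5/C = 1.0513
F_a = (F_max−F_min)/2 = 183 N; F_m = (F_max+F_min)/2 = 320 N
τ_a = K_W·8F_aD/(πd³) = 1.1489 × 33.736 = 38.761 MPa
τ_m = K_s·8F_mD/(πd³) = 1.0513 × 58.992 = 62.02 MPa
Goodman: 1/n_f = τ_a/S_se + τ_m/S_su = 38.761/356 + 62.02/1250 = 0.10888 + 0.04962 = 0.15849
n_f = 1/0.15849 = 6.309

6.31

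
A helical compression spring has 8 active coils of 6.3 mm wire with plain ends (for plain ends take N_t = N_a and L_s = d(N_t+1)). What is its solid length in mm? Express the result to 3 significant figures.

plain ends: N_t = N_a = 8
L_s = d·(N_t+1) = 6.3 × 9 = 56.7 mm

56.7 mm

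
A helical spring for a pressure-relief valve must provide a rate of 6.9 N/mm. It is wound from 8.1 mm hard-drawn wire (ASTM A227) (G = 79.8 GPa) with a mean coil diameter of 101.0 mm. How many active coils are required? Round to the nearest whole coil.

N_a = Gd⁴/(8D³k) = (79.8×10³ × 8.1⁴)/(8 × 101.0³ × 6.9)
    = 3.43513e+08 / 5.68726e+07 = 6.04 → 6 coils

6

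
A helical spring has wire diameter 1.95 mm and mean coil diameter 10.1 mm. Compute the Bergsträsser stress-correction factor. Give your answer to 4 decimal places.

1.2822

C = D/d = 10.1/1.95 = 5.1795
K_B = (4C+2)/(4C−3) = 22.718/17.718 = 1.2822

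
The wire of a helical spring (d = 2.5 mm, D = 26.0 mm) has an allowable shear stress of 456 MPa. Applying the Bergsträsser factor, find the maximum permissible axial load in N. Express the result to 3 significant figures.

95.3 N

C = D/d = 26.0/2.5 = 10.4000
K_B = (4C+2)/(4C−3) = 43.600/38.600 = 1.1295
τ_max = K·8FD/(πd³) → F_max = τ_allow·πd³/(8DK)
F_max = 456·π·2.5³/(8·26.0·1.1295) = 22384/234.94 = 95.274 N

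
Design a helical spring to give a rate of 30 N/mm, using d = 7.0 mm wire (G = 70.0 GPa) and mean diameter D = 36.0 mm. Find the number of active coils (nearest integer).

N_a = Gd⁴/(8D³k) = (70.0×10³ × 7.0⁴)/(8 × 36.0³ × 30)
    = 1.6807e+08 / 1.11974e+07 = 15.01 → 15 coils

15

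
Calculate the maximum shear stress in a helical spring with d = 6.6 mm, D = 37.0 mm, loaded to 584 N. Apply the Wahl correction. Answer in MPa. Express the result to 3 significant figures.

Spring index C = D/d = 37.0/6.6 = 5.6061
K_W = (4C−1)/(4C−4) + 0.615/C = 21.424/18.424 + 0.1097 = 1.2725
τ₀ = 8FD/(πd³) = 8·584·37.0/(π·6.6³) = 172864/903.2 = 191.39 MPa
τ_max = K·τ₀ = 1.2725 × 191.39 = 243.55 MPa

244 MPa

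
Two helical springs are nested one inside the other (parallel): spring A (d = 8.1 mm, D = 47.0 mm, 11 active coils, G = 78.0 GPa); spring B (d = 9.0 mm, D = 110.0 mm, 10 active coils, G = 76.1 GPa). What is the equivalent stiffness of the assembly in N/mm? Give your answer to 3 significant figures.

k_A = Gd⁴/(8D³N_a) = (78.0×10³)(8.1⁴)/(8·47.0³·11) = 36.75 N/mm
k_B = Gd⁴/(8D³N_a) = (76.1×10³)(9.0⁴)/(8·110.0³·10) = 4.6891 N/mm
Parallel: k_eq = 36.75 + 4.6891 = 41.439 N/mm

41.4 N/mm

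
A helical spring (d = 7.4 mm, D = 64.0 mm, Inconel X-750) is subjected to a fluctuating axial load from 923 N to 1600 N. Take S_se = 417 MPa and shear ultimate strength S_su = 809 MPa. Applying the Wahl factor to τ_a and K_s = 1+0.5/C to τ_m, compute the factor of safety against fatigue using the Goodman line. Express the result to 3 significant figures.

C = D/d = 64.0/7.4 = 8.6486; K_W = (4C−1)/(4C−4)+0.615/C = 1.1692; K_s = 1+0.5/C = 1.0578
F_a = (F_max−F_min)/2 = 338.5 N; F_m = (F_max+F_min)/2 = 1261.5 N
τ_a = K_W·8F_aD/(πd³) = 1.1692 × 136.14 = 159.17 MPa
τ_m = K_s·8F_mD/(πd³) = 1.0578 × 507.36 = 536.69 MPa
Goodman: 1/n_f = τ_a/S_se + τ_m/S_su = 159.17/417 + 536.69/809 = 0.38170 + 0.66340 = 1.0451
n_f = 1/1.0451 = 0.9568

0.957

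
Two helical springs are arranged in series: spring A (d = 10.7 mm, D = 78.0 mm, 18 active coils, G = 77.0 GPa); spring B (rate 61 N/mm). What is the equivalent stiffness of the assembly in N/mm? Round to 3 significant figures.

11.9 N/mm

k_A = Gd⁴/(8D³N_a) = (77.0×10³)(10.7⁴)/(8·78.0³·18) = 14.77 N/mm
Series: 1/k_eq = 1/14.77 + 1/61 = 0.084098; k_eq = 11.891 N/mm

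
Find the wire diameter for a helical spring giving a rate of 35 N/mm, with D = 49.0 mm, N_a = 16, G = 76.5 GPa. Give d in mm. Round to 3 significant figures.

d = (8D³N_a·k / G)^(1/4) = (8·49.0³·16·35 / (76.5×10³))^0.25
  = (6889.8)^0.25 = 9.1107 mm

9.11 mm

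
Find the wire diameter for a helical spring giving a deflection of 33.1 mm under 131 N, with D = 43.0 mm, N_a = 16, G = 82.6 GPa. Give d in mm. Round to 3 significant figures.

4.70 mm

Required rate k = F/δ = 131/33.1 = 3.9577 N/mm
d = (8D³N_a·k / G)^(1/4) = (8·43.0³·16·3.9577 / (82.6×10³))^0.25
  = (487.62)^0.25 = 4.6992 mm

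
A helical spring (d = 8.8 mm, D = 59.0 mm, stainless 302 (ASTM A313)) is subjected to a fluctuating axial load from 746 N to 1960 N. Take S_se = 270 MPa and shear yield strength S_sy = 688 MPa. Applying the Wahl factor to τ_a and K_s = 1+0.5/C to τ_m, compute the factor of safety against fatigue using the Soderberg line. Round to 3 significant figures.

C = D/d = 59.0/8.8 = 6.7045; K_W = (4C−1)/(4C−4)+0.615/C = 1.2232; K_s = 1+0.5/C = 1.0746
F_a = (F_max−F_min)/2 = 607 N; F_m = (F_max+F_min)/2 = 1353 N
τ_a = K_W·8F_aD/(πd³) = 1.2232 × 133.82 = 163.69 MPa
τ_m = K_s·8F_mD/(πd³) = 1.0746 × 298.29 = 320.54 MPa
Soderberg: 1/n_f = τ_a/S_se + τ_m/S_sy = 163.69/270 + 320.54/688 = 0.60627 + 0.46590 = 1.0722
n_f = 1/1.0722 = 0.9327

0.933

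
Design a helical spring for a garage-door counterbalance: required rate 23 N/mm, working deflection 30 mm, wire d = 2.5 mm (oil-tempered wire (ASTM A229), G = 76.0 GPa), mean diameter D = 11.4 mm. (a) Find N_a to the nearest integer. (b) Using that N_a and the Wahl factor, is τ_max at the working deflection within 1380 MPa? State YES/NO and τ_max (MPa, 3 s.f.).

(a) 11 coils; (b) NO, τ_max = 1710 MPa

N_a = Gd⁴/(8D³k) = (76.0×10³)(2.5⁴)/(8·11.4³·23) = 10.89 → N_a = 11
Actual rate k = Gd⁴/(8D³·11) = 22.771 N/mm
Working load F = kδ = 22.771·30 = 683.12 N
C = 11.4/2.5 = 4.5600; K_W = (4C−1)/(4C−4)+0.615/C = 1.3455
τ_max = K_W·8FD/(πd³) = 1.3455·1269.2 = 1707.7 MPa
τ_max > 1380 MPa → exceeds allowable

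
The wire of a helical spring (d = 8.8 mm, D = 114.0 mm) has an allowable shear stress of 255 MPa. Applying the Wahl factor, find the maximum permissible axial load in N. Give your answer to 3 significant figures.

C = D/d = 114.0/8.8 = 12.9545
K_W = (4C−1)/(4C−4) + 0.615/C = 50.818/47.818 + 0.0475 = 1.1102
τ_max = K·8FD/(πd³) → F_max = τ_allow·πd³/(8DK)
F_max = 255·π·8.8³/(8·114.0·1.1102) = 5.4593e+05/1012.5 = 539.18 N

539 N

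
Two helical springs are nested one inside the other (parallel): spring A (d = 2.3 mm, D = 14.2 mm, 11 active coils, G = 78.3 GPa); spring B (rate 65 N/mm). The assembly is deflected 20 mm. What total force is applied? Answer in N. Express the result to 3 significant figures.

1470 N

k_A = Gd⁴/(8D³N_a) = (78.3×10³)(2.3⁴)/(8·14.2³·11) = 8.6961 N/mm
Parallel: k_eq = 8.6961 + 65 = 73.696 N/mm
F = k_eq·δ = 73.696·20 = 1473.9 N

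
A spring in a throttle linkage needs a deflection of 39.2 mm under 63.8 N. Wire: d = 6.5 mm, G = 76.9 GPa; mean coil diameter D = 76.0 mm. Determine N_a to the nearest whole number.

24

Required rate k = F/δ = 63.8/39.2 = 1.6276 N/mm
N_a = Gd⁴/(8D³k) = (76.9×10³ × 6.5⁴)/(8 × 76.0³ × 1.6276)
    = 1.37271e+08 / 5.71565e+06 = 24.02 → 24 coils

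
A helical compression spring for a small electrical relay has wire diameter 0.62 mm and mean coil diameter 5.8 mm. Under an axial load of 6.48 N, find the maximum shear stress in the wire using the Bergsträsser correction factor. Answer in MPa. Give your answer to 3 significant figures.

460 MPa

Spring index C = D/d = 5.8/0.62 = 9.3548
K_B = (4C+2)/(4C−3) = 39.419/34.419 = 1.1453
τ₀ = 8FD/(πd³) = 8·6.48·5.8/(π·0.62³) = 300.672/0.74873 = 401.58 MPa
τ_max = K·τ₀ = 1.1453 × 401.58 = 459.91 MPa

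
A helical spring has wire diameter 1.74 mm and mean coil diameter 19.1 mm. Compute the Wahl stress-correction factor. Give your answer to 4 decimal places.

1.1312

C = D/d = 19.1/1.74 = 10.9770
K_W = (4C−1)/(4C−4) + 0.615/C = 42.908/39.908 + 0.0560 = 1.1312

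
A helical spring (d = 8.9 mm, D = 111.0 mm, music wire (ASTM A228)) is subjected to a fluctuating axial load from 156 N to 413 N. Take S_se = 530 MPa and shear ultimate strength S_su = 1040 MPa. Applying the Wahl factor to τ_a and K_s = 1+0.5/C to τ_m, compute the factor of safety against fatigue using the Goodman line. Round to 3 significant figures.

C = D/d = 111.0/8.9 = 12.4719; K_W = (4C−1)/(4C−4)+0.615/C = 1.1147; K_s = 1+0.5/C = 1.0401
F_a = (F_max−F_min)/2 = 128.5 N; F_m = (F_max+F_min)/2 = 284.5 N
τ_a = K_W·8F_aD/(πd³) = 1.1147 × 51.522 = 57.431 MPa
τ_m = K_s·8F_mD/(πd³) = 1.0401 × 114.07 = 118.64 MPa
Goodman: 1/n_f = τ_a/S_se + τ_m/S_su = 57.431/530 + 118.64/1040 = 0.10836 + 0.11408 = 0.22244
n_f = 1/0.22244 = 4.496

4.50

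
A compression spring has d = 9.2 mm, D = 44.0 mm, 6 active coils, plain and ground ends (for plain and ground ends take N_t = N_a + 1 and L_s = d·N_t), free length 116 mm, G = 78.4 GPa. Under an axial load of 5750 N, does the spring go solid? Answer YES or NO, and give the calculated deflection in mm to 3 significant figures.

k = Gd⁴/(8D³N_a) = (78.4×10³)(9.2⁴)/(8·44.0³·6) = 137.36 N/mm
N_t = 7; L_s = 9.2·7 = 64.4 mm; δ_solid = L₀ − L_s = 116 − 64.4 = 51.6 mm
δ = F/k = 5750/137.36 = 41.86 mm
δ < δ_solid → spring does not go solid

NO, δ = 41.9 mm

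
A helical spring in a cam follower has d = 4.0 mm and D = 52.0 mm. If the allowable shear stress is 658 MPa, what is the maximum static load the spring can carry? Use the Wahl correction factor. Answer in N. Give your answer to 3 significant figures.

287 N

C = D/d = 52.0/4.0 = 13.0000
K_W = (4C−1)/(4C−4) + 0.615/C = 51.000/48.000 + 0.0473 = 1.1098
τ_max = K·8FD/(πd³) → F_max = τ_allow·πd³/(8DK)
F_max = 658·π·4.0³/(8·52.0·1.1098) = 1.323e+05/461.68 = 286.56 N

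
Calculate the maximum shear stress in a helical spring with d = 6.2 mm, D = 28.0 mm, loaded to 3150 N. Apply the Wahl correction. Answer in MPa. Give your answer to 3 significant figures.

1270 MPa

Spring index C = D/d = 28.0/6.2 = 4.5161
K_W = (4C−1)/(4C−4) + 0.615/C = 17.065/14.065 + 0.1362 = 1.3495
τ₀ = 8FD/(πd³) = 8·3150·28.0/(π·6.2³) = 705600/748.73 = 942.4 MPa
τ_max = K·τ₀ = 1.3495 × 942.4 = 1271.7 MPa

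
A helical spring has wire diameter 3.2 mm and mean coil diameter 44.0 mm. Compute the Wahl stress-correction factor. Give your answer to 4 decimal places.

1.1036

C = D/d = 44.0/3.2 = 13.7500
K_W = (4C−1)/(4C−4) + 0.615/C = 54.000/51.000 + 0.0447 = 1.1036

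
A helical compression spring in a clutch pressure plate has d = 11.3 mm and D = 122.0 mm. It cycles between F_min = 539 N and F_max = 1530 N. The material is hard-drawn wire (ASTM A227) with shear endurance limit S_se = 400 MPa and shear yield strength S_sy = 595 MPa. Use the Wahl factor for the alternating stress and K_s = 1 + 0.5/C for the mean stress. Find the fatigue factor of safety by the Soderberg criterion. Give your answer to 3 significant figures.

1.44

C = D/d = 122.0/11.3 = 10.7965; K_W = (4C−1)/(4C−4)+0.615/C = 1.1335; K_s = 1+0.5/C = 1.0463
F_a = (F_max−F_min)/2 = 495.5 N; F_m = (F_max+F_min)/2 = 1034.5 N
τ_a = K_W·8F_aD/(πd³) = 1.1335 × 106.69 = 120.93 MPa
τ_m = K_s·8F_mD/(πd³) = 1.0463 × 222.74 = 233.05 MPa
Soderberg: 1/n_f = τ_a/S_se + τ_m/S_sy = 120.93/400 + 233.05/595 = 0.30233 + 0.39169 = 0.69401
n_f = 1/0.69401 = 1.441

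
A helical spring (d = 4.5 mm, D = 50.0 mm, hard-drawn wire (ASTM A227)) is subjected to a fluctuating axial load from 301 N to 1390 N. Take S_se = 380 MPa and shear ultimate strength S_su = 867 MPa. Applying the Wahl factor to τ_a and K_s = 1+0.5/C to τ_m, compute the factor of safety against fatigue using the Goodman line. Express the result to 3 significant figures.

0.271

C = D/d = 50.0/4.5 = 11.1111; K_W = (4C−1)/(4C−4)+0.615/C = 1.1295; K_s = 1+0.5/C = 1.0450
F_a = (F_max−F_min)/2 = 544.5 N; F_m = (F_max+F_min)/2 = 845.5 N
τ_a = K_W·8F_aD/(πd³) = 1.1295 × 760.8 = 859.34 MPa
τ_m = K_s·8F_mD/(πd³) = 1.0450 × 1181.4 = 1234.5 MPa
Goodman: 1/n_f = τ_a/S_se + τ_m/S_su = 859.34/380 + 1234.5/867 = 2.26143 + 1.42391 = 3.6853
n_f = 1/3.6853 = 0.2713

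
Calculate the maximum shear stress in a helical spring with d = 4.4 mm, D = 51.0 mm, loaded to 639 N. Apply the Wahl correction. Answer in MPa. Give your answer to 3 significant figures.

1090 MPa

Spring index C = D/d = 51.0/4.4 = 11.5909
K_W = (4C−1)/(4C−4) + 0.615/C = 45.364/42.364 + 0.0531 = 1.1239
τ₀ = 8FD/(πd³) = 8·639·51.0/(π·4.4³) = 260712/267.61 = 974.21 MPa
τ_max = K·τ₀ = 1.1239 × 974.21 = 1094.9 MPa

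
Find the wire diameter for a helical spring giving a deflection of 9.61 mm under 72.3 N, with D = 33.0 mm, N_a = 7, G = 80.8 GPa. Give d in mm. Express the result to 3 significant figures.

Required rate k = F/δ = 72.3/9.61 = 7.5234 N/mm
d = (8D³N_a·k / G)^(1/4) = (8·33.0³·7·7.5234 / (80.8×10³))^0.25
  = (187.38)^0.25 = 3.6998 mm

3.70 mm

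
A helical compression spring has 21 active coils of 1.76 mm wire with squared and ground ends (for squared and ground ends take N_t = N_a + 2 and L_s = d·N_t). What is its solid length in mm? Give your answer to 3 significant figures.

squared and ground ends: N_t = N_a + 2 = 21 + 2 = 23
L_s = d·N_t = 1.76 × 23 = 40.48 mm

40.5 mm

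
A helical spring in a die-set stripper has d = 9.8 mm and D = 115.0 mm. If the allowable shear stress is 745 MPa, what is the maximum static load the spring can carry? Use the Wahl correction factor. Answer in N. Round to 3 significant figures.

2130 N

C = D/d = 115.0/9.8 = 11.7347
K_W = (4C−1)/(4C−4) + 0.615/C = 45.939/42.939 + 0.0524 = 1.1223
τ_max = K·8FD/(πd³) → F_max = τ_allow·πd³/(8DK)
F_max = 745·π·9.8³/(8·115.0·1.1223) = 2.2028e+06/1032.5 = 2133.5 N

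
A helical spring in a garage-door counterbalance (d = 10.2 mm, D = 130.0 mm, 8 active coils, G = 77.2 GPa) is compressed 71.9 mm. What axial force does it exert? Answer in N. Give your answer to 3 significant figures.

k = Gd⁴/(8D³N_a) = (77.2×10³)(10.2⁴)/(8·130.0³·8) = 5.943 N/mm
F = k·δ = 5.943 × 71.9 = 427.3 N

427 N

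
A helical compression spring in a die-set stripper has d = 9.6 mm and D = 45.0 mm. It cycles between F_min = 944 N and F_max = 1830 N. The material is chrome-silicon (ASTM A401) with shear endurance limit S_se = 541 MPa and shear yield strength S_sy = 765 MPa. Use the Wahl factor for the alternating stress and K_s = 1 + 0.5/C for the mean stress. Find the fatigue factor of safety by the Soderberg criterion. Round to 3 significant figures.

2.49

C = D/d = 45.0/9.6 = 4.6875; K_W = (4C−1)/(4C−4)+0.615/C = 1.3346; K_s = 1+0.5/C = 1.1067
F_a = (F_max−F_min)/2 = 443 N; F_m = (F_max+F_min)/2 = 1387 N
τ_a = K_W·8F_aD/(πd³) = 1.3346 × 57.378 = 76.576 MPa
τ_m = K_s·8F_mD/(πd³) = 1.1067 × 179.65 = 198.81 MPa
Soderberg: 1/n_f = τ_a/S_se + τ_m/S_sy = 76.576/541 + 198.81/765 = 0.14154 + 0.25988 = 0.40142
n_f = 1/0.40142 = 2.491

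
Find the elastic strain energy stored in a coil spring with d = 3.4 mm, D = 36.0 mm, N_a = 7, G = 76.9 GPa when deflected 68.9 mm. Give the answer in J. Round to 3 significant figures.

k = Gd⁴/(8D³N_a) = (76.9×10³)(3.4⁴)/(8·36.0³·7) = 3.9332 N/mm
U = ½kδ² = 0.5 × 3.9332 × 68.9² = 9335.9 N·mm = 9.3359 J

9.34 J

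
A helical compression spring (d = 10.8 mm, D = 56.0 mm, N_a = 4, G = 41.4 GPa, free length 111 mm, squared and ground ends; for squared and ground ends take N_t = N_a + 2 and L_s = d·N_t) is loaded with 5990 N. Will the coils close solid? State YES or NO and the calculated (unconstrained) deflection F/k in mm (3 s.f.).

k = Gd⁴/(8D³N_a) = (41.4×10³)(10.8⁴)/(8·56.0³·4) = 100.23 N/mm
N_t = 6; L_s = 10.8·6 = 64.8 mm; δ_solid = L₀ − L_s = 111 − 64.8 = 46.2 mm
δ = F/k = 5990/100.23 = 59.765 mm
δ ≥ δ_solid → spring goes solid

YES, δ = 59.8 mm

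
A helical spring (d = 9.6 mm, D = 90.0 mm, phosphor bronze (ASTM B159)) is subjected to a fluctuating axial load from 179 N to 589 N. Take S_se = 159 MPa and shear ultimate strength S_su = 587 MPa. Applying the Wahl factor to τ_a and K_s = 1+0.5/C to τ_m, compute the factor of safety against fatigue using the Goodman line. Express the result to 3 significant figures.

1.77

C = D/d = 90.0/9.6 = 9.3750; K_W = (4C−1)/(4C−4)+0.615/C = 1.1552; K_s = 1+0.5/C = 1.0533
F_a = (F_max−F_min)/2 = 205 N; F_m = (F_max+F_min)/2 = 384 N
τ_a = K_W·8F_aD/(πd³) = 1.1552 × 53.103 = 61.343 MPa
τ_m = K_s·8F_mD/(πd³) = 1.0533 × 99.472 = 104.78 MPa
Goodman: 1/n_f = τ_a/S_se + τ_m/S_su = 61.343/159 + 104.78/587 = 0.38580 + 0.17850 = 0.5643
n_f = 1/0.5643 = 1.772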